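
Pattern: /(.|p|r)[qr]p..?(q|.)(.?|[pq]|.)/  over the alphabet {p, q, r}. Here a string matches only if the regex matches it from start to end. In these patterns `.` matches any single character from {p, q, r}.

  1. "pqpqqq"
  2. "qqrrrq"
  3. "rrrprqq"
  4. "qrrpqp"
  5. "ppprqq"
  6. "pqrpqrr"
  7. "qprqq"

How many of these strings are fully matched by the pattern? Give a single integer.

1

1 → match
2 → no match
3 → no match
4 → no match
5 → no match
6 → no match
7 → no match
Total matched: 1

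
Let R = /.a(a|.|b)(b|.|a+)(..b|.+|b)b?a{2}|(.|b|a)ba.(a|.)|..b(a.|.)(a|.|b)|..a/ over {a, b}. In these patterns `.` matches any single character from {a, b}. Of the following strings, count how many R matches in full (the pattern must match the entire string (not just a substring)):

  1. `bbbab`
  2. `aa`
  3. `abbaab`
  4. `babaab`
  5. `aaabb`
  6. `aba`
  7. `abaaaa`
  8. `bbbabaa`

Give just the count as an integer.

4

1. `bbbab` → match
2. `aa` → no match
3. `abbaab` → match
4. `babaab` → match
5. `aaabb` → no match
6. `aba` → match
7. `abaaaa` → no match
8. `bbbabaa` → no match
Total matched: 4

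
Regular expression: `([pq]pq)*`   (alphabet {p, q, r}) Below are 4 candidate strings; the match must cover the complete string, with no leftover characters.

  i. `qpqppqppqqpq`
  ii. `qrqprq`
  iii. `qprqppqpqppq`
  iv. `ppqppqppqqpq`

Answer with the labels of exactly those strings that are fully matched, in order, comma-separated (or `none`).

i, iv

i → match
ii → no match
iii → no match
iv → match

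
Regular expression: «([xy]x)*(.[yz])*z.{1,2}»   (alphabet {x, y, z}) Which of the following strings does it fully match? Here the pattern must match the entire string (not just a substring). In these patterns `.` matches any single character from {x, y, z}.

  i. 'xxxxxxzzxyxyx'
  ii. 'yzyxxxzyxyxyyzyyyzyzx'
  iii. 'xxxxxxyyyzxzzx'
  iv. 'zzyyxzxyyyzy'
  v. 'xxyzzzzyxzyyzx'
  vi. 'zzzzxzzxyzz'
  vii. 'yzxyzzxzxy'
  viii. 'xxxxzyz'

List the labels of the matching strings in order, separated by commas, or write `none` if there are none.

i → no match
ii → no match
iii → match
iv. 'zzyyxzxyyyzy' → match
v → match
vi. 'zzzzxzzxyzz' → no match
vii. 'yzxyzzxzxy' → no match
viii. 'xxxxzyz' → match

iii, iv, v, viii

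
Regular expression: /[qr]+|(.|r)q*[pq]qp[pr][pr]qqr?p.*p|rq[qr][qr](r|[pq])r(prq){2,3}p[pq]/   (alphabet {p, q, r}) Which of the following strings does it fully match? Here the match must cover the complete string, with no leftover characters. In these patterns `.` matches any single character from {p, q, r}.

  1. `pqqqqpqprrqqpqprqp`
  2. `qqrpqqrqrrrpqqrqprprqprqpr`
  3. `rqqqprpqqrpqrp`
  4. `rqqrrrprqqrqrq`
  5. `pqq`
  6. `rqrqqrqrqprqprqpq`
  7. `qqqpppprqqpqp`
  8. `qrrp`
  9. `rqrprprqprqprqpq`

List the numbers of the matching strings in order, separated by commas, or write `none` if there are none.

1, 3

1 → match
2 → no match
3 → match
4 → no match
5 → no match
6 → no match
7 → no match
8 → no match
9 → no match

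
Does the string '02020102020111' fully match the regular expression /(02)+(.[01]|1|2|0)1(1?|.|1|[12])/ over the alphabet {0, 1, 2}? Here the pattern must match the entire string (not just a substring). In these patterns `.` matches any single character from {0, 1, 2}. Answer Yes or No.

No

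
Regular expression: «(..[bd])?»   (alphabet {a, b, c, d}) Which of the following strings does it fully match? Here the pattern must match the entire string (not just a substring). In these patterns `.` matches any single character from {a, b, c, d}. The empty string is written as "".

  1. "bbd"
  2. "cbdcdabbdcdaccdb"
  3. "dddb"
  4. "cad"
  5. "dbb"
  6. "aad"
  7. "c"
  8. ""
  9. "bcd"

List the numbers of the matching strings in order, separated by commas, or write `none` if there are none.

1, 4, 5, 6, 8, 9

1 → match
2 → no match
3 → no match
4 → match
5 → match
6 → match
7 → no match
8 → match
9 → match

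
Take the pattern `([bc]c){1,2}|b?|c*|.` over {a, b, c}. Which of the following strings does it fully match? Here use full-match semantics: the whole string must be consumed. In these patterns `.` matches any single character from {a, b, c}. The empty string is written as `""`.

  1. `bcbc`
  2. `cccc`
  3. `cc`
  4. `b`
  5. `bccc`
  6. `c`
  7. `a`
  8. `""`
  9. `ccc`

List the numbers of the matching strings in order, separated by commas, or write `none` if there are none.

1 → match
2 → match
3 → match
4 → match
5 → match
6 → match
7 → match
8 → match
9 → match

1, 2, 3, 4, 5, 6, 7, 8, 9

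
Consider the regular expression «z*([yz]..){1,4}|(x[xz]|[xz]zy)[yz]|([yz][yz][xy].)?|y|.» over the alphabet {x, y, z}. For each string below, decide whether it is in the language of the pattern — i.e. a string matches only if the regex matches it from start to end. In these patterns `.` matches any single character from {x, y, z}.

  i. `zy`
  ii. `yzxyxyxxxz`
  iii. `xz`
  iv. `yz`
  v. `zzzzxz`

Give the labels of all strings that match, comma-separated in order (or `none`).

i. `zy` → no match
ii. `yzxyxyxxxz` → no match
iii. `xz` → no match
iv. `yz` → no match
v. `zzzzxz` → match

v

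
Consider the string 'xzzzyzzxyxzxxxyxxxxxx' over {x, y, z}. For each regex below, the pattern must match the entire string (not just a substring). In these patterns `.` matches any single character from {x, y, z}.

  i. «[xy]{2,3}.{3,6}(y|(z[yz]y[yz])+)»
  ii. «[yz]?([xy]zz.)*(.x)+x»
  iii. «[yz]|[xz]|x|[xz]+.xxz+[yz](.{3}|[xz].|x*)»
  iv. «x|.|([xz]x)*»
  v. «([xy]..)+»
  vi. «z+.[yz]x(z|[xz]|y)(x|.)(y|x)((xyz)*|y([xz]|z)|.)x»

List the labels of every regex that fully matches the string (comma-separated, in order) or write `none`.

i → no match
ii → match
iii → no match
iv → no match
v → no match
vi → no match — must start with 'z'

ii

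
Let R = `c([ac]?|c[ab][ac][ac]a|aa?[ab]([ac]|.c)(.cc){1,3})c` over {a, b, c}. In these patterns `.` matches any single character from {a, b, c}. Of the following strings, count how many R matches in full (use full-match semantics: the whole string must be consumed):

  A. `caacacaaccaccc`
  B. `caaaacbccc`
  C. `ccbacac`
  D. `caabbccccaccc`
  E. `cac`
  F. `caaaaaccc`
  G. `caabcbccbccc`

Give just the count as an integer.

A → no match
B → match
C → match
D → match
E → match
F → match
G → match
Total matched: 6

6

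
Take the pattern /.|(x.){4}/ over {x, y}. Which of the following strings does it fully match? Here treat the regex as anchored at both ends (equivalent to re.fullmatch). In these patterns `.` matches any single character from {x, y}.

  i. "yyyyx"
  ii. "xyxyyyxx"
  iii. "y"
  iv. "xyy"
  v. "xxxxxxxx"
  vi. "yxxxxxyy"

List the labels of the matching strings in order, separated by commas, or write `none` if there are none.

i → no match
ii → no match
iii → match
iv → no match
v → match
vi → no match

iii, v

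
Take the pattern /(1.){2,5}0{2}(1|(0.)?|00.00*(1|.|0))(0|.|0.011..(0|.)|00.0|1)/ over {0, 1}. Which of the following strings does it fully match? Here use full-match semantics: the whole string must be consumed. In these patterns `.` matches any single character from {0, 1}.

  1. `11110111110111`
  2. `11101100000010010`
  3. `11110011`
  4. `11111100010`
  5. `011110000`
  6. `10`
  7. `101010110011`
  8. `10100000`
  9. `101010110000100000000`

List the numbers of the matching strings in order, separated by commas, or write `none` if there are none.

2, 3, 4, 7, 9

1 → no match
2 → match
3. `11110011` → match
4. `11111100010` → match
5. `011110000` → no match — must start with `1`
6. `10` → no match
7. `101010110011` → match
8. `10100000` → no match
9 → match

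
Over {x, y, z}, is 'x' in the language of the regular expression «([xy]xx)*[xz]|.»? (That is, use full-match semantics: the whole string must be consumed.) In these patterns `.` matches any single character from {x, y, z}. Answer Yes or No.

Yes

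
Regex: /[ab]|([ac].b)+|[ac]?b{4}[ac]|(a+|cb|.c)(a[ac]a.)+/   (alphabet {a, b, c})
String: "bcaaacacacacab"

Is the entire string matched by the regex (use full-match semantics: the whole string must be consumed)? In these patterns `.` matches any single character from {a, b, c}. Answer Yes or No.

Yes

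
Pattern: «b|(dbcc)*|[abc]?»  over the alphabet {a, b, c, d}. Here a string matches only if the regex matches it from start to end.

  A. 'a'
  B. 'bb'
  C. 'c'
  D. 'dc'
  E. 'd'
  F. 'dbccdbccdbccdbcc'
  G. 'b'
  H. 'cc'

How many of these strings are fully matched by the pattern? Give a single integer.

4

A → match
B → no match
C → match
D → no match
E → no match
F → match
G → match
H → no match
Total matched: 4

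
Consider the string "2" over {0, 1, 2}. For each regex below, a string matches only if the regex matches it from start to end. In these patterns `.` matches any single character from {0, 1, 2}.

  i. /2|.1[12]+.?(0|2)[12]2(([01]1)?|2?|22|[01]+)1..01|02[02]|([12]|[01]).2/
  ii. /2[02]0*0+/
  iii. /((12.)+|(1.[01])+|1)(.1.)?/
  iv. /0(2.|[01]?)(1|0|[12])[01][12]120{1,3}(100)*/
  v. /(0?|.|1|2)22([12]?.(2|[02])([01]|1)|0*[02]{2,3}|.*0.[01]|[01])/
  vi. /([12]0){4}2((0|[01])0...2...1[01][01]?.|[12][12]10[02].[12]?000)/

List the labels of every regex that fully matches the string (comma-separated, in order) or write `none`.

i → match
ii → no match — must end with "0"
iii → no match
iv → no match — must start with "0"
v → no match
vi → no match

i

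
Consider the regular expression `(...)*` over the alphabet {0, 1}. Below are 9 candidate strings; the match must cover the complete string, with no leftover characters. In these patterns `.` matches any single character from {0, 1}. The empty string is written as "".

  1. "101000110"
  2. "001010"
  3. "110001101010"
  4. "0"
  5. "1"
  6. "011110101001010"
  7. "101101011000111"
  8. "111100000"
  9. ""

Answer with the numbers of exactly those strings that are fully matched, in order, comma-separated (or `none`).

1, 2, 3, 6, 7, 8, 9

1 → match
2 → match
3 → match
4 → no match
5 → no match
6 → match
7 → match
8 → match
9 → match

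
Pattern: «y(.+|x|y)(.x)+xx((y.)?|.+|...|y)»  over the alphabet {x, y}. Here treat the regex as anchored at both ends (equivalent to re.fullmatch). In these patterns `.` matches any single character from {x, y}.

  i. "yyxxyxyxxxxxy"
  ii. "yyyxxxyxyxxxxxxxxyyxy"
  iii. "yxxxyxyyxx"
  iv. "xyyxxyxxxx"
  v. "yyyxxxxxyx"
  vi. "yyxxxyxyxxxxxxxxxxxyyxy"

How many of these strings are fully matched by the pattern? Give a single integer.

i → match
ii → match
iii → no match
iv → no match — must start with "y"
v → match
vi → match
Total matched: 4

4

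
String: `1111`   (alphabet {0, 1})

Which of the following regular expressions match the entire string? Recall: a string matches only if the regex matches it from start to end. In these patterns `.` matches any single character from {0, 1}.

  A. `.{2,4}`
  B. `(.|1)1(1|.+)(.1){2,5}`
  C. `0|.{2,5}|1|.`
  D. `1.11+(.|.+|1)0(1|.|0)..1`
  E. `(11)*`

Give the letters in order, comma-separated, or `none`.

A → match
B → no match
C → match
D → no match
E → match

A, C, E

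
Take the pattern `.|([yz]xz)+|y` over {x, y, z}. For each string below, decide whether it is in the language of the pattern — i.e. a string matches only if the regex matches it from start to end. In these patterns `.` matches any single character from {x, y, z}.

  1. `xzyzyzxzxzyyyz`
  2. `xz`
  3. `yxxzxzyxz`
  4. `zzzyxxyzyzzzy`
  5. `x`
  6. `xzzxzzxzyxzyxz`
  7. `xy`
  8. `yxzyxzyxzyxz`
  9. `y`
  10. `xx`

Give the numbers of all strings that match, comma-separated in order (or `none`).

5, 8, 9

1 → no match
2 → no match
3 → no match
4 → no match
5 → match
6 → no match
7 → no match
8 → match
9 → match
10 → no match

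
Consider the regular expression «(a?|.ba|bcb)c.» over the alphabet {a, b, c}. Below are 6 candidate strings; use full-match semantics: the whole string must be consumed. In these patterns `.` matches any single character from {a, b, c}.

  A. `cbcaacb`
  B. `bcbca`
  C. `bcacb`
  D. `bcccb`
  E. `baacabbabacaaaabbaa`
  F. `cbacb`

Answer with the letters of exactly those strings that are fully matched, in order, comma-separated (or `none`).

B, F

A → no match
B → match
C → no match
D → no match
E → no match
F → match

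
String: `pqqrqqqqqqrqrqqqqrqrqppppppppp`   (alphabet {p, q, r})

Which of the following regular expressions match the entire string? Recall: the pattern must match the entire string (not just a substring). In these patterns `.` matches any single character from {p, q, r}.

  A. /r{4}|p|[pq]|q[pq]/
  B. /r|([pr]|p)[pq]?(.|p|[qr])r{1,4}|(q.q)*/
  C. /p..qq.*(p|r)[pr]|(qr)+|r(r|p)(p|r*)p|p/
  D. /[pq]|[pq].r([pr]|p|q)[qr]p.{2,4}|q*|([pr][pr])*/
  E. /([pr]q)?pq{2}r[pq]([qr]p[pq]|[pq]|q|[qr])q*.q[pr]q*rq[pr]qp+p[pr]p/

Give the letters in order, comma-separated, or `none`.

A → no match
B → no match
C → no match
D → no match
E → match

E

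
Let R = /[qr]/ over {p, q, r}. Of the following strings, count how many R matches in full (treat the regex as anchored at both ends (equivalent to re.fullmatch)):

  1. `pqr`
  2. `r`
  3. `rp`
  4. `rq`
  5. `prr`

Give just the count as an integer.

1. `pqr` → no match
2. `r` → match
3. `rp` → no match
4. `rq` → no match
5. `prr` → no match
Total matched: 1

1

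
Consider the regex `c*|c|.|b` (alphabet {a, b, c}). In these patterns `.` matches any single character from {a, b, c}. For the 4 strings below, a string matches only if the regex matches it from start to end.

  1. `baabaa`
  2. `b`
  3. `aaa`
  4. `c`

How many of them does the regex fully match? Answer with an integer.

2

1. `baabaa` → no match
2. `b` → match
3. `aaa` → no match
4. `c` → match
Total matched: 2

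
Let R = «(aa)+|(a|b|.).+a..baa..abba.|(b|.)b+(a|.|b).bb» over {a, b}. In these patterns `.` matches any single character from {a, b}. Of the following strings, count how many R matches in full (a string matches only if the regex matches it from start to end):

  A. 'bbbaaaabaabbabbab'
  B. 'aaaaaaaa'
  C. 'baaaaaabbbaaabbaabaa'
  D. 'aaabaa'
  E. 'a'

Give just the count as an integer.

A → match
B. 'aaaaaaaa' → match
C → no match
D. 'aaabaa' → no match
E. 'a' → no match
Total matched: 2

2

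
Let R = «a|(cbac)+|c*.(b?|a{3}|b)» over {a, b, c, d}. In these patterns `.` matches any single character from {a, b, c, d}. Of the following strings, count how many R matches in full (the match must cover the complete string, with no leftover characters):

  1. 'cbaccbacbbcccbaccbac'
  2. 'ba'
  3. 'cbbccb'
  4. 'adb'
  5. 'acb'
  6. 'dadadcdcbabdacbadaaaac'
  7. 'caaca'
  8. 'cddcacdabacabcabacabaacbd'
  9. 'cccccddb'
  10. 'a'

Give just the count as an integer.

1

1 → no match
2. 'ba' → no match
3. 'cbbccb' → no match
4. 'adb' → no match
5. 'acb' → no match
6 → no match
7. 'caaca' → no match
8 → no match
9. 'cccccddb' → no match
10. 'a' → match
Total matched: 1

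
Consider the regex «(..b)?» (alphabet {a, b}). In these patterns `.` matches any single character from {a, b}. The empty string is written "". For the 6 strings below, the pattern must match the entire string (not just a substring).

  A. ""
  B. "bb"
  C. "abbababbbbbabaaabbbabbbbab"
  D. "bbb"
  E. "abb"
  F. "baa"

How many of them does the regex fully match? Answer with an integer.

A → match
B → no match
C → no match
D → match
E → match
F → no match
Total matched: 3

3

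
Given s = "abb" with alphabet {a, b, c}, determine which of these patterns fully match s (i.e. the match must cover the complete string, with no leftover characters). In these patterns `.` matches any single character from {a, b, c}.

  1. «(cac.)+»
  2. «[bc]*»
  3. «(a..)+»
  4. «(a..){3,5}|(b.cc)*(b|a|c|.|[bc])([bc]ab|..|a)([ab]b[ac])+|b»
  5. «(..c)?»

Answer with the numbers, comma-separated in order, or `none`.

1 → no match — must start with "cac"
2 → no match
3 → match
4 → no match
5 → no match

3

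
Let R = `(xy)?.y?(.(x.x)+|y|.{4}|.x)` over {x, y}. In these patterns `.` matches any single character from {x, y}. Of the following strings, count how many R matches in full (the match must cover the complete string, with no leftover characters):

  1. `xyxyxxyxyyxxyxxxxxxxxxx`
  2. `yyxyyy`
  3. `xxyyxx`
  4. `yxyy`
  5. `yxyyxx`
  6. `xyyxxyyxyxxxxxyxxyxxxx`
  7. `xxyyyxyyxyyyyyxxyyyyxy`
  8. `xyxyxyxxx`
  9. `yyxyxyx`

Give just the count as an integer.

1

1 → no match
2 → match
3 → no match
4 → no match
5 → no match
6 → no match
7 → no match
8 → no match
9 → no match
Total matched: 1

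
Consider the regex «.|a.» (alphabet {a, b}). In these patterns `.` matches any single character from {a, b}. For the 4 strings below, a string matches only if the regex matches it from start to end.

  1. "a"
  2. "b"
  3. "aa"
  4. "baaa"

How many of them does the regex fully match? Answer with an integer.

1 → match
2 → match
3 → match
4 → no match
Total matched: 3

3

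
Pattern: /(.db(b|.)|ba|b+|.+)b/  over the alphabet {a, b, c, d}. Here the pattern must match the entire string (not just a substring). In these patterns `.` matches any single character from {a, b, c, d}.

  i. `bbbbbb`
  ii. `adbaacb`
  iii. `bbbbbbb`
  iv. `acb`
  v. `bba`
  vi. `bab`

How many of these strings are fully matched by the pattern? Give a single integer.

i. `bbbbbb` → match
ii. `adbaacb` → match
iii. `bbbbbbb` → match
iv. `acb` → match
v. `bba` → no match — must end with `b`
vi. `bab` → match
Total matched: 5

5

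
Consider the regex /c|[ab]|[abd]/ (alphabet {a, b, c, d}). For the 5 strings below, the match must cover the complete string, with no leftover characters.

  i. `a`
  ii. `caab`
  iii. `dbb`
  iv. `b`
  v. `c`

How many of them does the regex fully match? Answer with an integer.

3

i. `a` → match
ii. `caab` → no match
iii. `dbb` → no match
iv. `b` → match
v. `c` → match
Total matched: 3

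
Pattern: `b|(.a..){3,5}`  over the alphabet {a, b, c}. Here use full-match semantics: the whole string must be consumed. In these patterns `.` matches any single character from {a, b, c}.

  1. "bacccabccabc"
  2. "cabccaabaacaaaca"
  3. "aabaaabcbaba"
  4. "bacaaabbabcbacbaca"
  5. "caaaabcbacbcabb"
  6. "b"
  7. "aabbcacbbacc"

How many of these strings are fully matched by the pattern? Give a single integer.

5

1 → match
2 → match
3 → match
4 → no match
5 → no match
6 → match
7 → match
Total matched: 5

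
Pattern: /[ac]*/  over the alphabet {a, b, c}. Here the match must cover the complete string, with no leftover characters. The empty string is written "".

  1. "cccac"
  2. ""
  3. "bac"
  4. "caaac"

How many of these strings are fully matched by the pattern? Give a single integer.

1. "cccac" → match
2. "" → match
3. "bac" → no match
4. "caaac" → match
Total matched: 3

3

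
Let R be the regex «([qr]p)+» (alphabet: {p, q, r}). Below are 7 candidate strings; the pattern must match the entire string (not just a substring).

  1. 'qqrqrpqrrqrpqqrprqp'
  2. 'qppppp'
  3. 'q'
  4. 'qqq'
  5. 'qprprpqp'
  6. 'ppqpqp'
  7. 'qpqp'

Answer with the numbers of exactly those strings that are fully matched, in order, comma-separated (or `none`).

1 → no match
2 → no match
3 → no match — must end with 'p'
4 → no match — must end with 'p'
5 → match
6 → no match
7 → match

5, 7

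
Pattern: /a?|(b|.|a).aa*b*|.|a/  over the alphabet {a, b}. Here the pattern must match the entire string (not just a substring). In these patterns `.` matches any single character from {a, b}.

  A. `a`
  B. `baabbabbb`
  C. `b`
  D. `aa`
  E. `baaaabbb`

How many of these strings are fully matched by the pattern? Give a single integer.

A → match
B → no match
C → match
D → no match
E → match
Total matched: 3

3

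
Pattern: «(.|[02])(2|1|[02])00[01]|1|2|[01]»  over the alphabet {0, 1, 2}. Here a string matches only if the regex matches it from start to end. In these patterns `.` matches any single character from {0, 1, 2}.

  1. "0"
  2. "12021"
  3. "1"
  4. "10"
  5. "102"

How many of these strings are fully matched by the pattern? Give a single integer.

2

1 → match
2 → no match
3 → match
4 → no match
5 → no match
Total matched: 2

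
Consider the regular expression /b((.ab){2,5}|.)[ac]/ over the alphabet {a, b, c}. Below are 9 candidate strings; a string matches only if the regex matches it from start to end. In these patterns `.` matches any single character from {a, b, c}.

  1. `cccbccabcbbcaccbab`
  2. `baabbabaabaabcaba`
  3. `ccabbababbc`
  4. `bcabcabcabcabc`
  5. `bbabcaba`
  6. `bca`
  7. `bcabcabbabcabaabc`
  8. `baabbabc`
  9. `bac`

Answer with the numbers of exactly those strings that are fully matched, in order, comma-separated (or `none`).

1 → no match — must start with `b`
2 → match
3. `ccabbababbc` → no match — must start with `b`
4 → match
5. `bbabcaba` → match
6. `bca` → match
7 → match
8. `baabbabc` → match
9. `bac` → match

2, 4, 5, 6, 7, 8, 9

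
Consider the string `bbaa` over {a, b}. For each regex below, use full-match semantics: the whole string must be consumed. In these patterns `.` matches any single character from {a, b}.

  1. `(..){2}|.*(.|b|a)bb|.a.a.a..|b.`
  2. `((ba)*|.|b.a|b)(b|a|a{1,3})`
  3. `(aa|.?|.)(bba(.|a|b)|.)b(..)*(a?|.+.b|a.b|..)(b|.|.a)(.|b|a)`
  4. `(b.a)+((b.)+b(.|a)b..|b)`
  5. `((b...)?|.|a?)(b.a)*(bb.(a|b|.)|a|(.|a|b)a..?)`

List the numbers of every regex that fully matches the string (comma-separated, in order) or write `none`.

1 → match
2 → match
3 → match
4 → no match
5 → match

1, 2, 3, 5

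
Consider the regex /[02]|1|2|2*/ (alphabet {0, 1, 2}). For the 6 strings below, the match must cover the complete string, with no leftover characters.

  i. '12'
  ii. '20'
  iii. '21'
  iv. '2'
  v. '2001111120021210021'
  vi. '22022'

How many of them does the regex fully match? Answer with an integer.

i → no match
ii → no match
iii → no match
iv → match
v → no match
vi → no match
Total matched: 1

1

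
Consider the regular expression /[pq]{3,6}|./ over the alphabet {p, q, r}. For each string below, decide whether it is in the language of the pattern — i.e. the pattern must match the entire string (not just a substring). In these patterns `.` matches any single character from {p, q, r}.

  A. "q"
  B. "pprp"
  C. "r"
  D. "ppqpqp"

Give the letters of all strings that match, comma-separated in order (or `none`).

A, C, D

A → match
B → no match
C → match
D → match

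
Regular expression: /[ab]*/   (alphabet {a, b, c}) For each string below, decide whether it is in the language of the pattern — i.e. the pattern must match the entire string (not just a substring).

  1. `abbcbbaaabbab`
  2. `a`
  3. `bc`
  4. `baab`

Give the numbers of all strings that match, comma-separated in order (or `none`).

2, 4

1 → no match
2 → match
3 → no match
4 → match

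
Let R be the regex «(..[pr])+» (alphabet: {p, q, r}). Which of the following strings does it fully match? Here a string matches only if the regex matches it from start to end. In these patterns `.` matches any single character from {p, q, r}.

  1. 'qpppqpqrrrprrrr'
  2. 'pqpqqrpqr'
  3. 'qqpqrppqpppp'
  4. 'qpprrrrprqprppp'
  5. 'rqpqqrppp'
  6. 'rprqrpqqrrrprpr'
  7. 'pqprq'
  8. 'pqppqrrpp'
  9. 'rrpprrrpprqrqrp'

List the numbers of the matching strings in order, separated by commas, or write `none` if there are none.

1 → match
2 → match
3 → match
4 → match
5 → match
6 → match
7 → no match
8 → match
9 → match

1, 2, 3, 4, 5, 6, 8, 9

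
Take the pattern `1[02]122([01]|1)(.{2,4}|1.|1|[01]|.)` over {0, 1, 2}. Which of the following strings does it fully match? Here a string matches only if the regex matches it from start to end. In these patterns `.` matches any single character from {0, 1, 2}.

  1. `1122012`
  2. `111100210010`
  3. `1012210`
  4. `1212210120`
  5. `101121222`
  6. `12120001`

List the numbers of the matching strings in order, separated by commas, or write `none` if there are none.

3, 4

1. `1122012` → no match
2. `111100210010` → no match
3. `1012210` → match
4. `1212210120` → match
5. `101121222` → no match
6. `12120001` → no match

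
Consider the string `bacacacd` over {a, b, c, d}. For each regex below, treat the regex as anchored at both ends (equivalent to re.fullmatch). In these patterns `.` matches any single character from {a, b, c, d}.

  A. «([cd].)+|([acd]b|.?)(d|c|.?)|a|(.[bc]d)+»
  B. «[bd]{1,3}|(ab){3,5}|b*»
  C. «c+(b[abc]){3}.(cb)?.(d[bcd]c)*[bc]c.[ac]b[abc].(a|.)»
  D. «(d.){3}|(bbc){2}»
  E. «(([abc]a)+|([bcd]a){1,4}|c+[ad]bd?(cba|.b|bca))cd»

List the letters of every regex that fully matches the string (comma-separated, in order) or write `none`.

A → no match
B → no match
C → no match — must start with `c`
D → no match
E → match

E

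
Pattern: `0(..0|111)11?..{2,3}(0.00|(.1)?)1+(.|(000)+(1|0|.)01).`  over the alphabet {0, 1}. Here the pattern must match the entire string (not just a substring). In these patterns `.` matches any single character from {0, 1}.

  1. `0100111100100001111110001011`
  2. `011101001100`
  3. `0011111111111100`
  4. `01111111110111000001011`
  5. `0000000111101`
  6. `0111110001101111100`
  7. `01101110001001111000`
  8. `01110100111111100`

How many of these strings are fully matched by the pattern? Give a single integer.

1 → no match
2 → no match
3 → no match
4 → no match
5 → no match
6 → no match
7 → no match
8 → no match
Total matched: 0

0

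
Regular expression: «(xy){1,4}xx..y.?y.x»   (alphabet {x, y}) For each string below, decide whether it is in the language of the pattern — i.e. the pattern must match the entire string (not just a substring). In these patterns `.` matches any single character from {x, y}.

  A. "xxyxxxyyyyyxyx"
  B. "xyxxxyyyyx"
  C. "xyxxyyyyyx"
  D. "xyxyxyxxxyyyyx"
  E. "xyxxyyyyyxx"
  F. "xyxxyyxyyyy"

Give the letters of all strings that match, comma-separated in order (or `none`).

B, C, D, E

A → no match — must start with "xy"
B. "xyxxxyyyyx" → match
C. "xyxxyyyyyx" → match
D → match
E. "xyxxyyyyyxx" → match
F. "xyxxyyxyyyy" → no match — must end with "x"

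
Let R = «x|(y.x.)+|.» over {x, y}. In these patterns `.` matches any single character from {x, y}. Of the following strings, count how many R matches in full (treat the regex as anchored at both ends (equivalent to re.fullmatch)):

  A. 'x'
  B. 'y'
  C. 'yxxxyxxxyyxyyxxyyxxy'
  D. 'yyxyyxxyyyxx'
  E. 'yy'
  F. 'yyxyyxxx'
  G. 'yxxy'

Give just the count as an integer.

6

A → match
B → match
C → match
D → match
E → no match
F → match
G → match
Total matched: 6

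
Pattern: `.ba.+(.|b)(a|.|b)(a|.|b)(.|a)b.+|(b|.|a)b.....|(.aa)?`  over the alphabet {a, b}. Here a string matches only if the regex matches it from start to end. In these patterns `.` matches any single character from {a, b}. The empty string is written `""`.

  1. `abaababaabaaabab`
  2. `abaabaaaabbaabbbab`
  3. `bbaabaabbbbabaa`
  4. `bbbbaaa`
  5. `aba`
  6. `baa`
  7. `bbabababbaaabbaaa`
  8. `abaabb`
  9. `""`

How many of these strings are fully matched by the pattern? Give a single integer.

1 → match
2 → match
3 → match
4 → match
5 → no match
6 → match
7 → match
8 → no match
9 → match
Total matched: 7

7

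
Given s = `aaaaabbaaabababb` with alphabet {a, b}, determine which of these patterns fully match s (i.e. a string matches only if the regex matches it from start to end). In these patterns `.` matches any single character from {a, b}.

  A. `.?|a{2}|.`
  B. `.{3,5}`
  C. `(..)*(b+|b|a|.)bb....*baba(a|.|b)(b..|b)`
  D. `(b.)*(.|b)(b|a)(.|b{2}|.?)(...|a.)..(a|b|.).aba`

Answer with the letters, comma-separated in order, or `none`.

A → no match
B → no match
C → match
D → no match — must end with `aba`

C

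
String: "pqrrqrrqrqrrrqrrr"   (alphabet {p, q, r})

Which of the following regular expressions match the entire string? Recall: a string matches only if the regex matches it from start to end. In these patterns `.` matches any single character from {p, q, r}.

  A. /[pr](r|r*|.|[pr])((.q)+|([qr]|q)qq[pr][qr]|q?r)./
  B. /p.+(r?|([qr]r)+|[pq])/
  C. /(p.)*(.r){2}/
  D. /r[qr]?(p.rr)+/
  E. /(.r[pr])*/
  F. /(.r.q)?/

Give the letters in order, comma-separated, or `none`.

B

A → no match
B → match
C → no match
D → no match — must start with "r"
E → no match
F → no match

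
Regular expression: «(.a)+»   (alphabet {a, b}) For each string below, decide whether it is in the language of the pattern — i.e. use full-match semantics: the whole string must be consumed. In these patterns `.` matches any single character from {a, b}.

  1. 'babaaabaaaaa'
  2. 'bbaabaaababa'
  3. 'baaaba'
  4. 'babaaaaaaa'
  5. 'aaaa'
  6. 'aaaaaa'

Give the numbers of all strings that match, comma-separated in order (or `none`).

1, 3, 4, 5, 6

1 → match
2 → no match
3 → match
4 → match
5 → match
6 → match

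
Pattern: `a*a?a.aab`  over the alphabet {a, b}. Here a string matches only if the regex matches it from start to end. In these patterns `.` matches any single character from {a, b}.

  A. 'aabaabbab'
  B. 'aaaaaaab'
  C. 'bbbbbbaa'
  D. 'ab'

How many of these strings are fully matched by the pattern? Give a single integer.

A → no match — must end with 'aab'
B → match
C → no match — must end with 'aab'
D → no match — must end with 'aab'
Total matched: 1

1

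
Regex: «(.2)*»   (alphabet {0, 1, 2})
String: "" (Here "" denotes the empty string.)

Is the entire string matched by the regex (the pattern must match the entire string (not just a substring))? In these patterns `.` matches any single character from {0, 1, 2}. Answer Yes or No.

Yes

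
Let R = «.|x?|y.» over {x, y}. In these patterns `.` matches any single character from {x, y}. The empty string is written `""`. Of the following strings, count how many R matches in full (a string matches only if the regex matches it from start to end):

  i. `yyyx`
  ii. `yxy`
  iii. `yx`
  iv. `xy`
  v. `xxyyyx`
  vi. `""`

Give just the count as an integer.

i → no match
ii → no match
iii → match
iv → no match
v → no match
vi → match
Total matched: 2

2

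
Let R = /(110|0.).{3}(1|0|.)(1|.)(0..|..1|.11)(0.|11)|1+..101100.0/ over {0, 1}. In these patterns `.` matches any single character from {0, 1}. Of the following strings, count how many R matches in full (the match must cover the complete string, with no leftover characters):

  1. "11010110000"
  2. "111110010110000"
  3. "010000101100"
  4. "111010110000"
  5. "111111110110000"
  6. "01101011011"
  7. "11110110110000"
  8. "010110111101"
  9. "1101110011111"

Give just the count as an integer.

1 → match
2 → match
3 → match
4 → match
5 → match
6 → no match
7 → match
8 → match
9 → match
Total matched: 8

8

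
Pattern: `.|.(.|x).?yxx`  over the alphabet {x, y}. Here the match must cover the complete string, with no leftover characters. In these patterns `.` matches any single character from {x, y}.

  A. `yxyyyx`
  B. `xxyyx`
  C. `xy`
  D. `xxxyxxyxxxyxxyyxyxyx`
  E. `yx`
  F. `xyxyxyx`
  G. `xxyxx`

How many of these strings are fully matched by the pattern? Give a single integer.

1

A. `yxyyyx` → no match
B. `xxyyx` → no match
C. `xy` → no match
D → no match
E. `yx` → no match
F. `xyxyxyx` → no match
G. `xxyxx` → match
Total matched: 1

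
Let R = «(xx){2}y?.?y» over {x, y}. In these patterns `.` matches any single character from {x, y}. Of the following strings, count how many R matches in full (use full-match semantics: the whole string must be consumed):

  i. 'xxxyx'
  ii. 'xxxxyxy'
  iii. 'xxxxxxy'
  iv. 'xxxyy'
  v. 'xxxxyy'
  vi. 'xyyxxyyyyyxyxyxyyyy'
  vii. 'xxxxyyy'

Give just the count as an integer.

i → no match — must end with 'y'
ii → match
iii → no match
iv → no match
v → match
vi → no match — must start with 'xx'
vii → match
Total matched: 3

3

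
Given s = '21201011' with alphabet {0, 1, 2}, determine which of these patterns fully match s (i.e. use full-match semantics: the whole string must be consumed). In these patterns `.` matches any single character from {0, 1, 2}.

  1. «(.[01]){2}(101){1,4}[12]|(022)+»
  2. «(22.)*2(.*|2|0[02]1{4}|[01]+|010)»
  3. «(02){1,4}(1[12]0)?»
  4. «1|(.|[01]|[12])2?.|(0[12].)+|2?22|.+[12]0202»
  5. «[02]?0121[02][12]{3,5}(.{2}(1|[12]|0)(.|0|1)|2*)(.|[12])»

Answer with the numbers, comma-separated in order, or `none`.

1, 2

1 → match
2 → match
3 → no match — must start with '02'
4 → no match
5 → no match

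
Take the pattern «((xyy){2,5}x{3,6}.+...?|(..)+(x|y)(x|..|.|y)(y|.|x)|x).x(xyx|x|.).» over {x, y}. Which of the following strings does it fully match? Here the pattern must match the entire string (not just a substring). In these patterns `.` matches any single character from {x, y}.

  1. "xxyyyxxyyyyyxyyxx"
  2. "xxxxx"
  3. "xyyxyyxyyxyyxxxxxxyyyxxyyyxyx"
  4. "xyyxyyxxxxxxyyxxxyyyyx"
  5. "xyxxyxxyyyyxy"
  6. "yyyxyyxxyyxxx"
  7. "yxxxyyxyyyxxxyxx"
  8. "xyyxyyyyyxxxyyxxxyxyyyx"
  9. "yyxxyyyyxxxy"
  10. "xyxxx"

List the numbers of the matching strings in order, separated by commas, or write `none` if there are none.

1 → no match
2 → match
3 → match
4 → no match
5 → no match
6 → match
7 → match
8 → no match
9 → match
10 → match

2, 3, 6, 7, 9, 10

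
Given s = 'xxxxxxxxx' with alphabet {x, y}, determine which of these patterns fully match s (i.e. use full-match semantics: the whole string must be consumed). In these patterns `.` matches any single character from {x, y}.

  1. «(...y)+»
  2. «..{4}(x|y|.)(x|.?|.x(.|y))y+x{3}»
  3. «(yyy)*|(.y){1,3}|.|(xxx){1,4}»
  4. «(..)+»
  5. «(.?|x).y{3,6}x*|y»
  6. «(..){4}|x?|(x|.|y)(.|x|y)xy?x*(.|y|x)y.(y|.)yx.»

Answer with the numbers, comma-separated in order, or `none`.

1 → no match — must end with 'y'
2 → no match
3 → match
4 → no match
5 → no match
6 → no match

3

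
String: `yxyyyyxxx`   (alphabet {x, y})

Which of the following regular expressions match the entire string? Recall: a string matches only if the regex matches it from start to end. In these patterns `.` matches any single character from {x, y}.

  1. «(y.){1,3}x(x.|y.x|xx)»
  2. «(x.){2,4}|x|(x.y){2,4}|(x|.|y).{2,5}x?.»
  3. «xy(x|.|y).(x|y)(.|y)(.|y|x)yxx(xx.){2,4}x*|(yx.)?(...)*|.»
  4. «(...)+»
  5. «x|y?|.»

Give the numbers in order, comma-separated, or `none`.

1 → match
2 → no match
3 → match
4 → match
5 → no match

1, 3, 4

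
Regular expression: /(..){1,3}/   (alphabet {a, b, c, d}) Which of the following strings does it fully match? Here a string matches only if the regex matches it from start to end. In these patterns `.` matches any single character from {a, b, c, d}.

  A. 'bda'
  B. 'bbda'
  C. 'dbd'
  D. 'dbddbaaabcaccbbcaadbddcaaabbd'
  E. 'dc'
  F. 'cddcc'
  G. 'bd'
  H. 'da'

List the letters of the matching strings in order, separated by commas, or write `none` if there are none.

A → no match
B → match
C → no match
D → no match
E → match
F → no match
G → match
H → match

B, E, G, H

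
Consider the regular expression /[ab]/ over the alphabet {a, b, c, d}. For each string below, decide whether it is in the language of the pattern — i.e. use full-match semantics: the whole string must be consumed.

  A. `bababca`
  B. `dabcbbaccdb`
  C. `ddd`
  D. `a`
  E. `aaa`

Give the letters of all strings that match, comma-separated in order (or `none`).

D

A → no match
B → no match
C → no match
D → match
E → no match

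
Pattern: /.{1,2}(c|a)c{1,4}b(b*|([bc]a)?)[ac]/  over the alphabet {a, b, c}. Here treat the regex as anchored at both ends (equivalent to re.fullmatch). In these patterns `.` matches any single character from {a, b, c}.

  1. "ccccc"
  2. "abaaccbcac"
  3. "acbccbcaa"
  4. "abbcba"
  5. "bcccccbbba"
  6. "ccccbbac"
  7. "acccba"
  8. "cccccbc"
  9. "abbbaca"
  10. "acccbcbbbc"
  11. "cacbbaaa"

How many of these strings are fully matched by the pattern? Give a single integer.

1 → no match
2 → no match
3 → no match
4 → no match
5 → match
6 → match
7 → match
8 → match
9 → no match
10 → no match
11 → no match
Total matched: 4

4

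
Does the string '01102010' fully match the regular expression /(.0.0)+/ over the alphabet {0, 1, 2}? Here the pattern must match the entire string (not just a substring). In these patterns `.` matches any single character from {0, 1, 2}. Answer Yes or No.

No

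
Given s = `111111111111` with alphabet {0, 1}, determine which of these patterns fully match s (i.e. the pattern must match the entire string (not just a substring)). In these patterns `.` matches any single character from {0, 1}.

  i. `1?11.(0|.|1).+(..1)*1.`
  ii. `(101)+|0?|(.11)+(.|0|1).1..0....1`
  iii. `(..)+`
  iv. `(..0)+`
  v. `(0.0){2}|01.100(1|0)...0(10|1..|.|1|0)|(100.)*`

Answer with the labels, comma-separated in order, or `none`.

i → match
ii → no match
iii → match
iv → no match — must end with `0`
v → no match

i, iii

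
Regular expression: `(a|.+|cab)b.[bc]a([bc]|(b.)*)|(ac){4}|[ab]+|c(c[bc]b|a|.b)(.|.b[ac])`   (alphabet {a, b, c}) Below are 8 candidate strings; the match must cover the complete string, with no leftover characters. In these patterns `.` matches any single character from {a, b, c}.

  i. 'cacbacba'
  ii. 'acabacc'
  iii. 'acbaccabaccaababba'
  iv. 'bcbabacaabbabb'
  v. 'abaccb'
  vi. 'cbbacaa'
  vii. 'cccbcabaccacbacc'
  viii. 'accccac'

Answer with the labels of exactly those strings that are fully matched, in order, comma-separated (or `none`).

i. 'cacbacba' → no match
ii. 'acabacc' → no match
iii → no match
iv → no match
v. 'abaccb' → no match
vi. 'cbbacaa' → no match
vii → no match
viii. 'accccac' → no match

none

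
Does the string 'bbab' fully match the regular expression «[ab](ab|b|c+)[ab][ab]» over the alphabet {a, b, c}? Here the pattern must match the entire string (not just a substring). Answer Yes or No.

Yes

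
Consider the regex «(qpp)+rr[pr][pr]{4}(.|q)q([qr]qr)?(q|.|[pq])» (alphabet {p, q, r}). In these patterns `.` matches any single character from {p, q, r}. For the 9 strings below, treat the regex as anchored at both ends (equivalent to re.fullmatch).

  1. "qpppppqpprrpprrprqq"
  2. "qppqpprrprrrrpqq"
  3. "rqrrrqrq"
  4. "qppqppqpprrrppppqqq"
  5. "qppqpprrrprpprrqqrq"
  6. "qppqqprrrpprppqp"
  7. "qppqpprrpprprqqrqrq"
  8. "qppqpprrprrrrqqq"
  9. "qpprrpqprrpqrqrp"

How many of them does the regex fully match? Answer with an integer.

1 → no match
2 → match
3 → no match — must start with "qpp"
4 → match
5 → no match
6 → no match
7 → match
8 → match
9 → no match
Total matched: 4

4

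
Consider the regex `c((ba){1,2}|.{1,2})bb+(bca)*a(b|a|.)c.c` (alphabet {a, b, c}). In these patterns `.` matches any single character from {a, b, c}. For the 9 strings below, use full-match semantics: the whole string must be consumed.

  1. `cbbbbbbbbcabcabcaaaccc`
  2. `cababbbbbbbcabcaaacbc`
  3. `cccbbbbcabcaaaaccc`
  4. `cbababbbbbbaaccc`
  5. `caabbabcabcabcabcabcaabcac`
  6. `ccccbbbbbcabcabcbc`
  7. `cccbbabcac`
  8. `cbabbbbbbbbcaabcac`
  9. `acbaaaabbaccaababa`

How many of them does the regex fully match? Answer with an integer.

1 → match
2 → no match
3 → no match
4 → match
5 → no match
6 → no match
7 → match
8 → match
9 → no match — must start with `c`
Total matched: 4

4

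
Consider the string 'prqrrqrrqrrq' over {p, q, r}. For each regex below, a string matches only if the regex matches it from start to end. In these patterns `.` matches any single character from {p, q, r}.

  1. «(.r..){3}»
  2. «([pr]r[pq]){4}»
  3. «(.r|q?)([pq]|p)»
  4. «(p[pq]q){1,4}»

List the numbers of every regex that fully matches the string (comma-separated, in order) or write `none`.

1 → no match
2 → match
3 → no match
4 → no match

2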